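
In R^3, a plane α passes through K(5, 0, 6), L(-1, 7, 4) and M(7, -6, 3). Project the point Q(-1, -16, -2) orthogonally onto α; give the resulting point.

(5, -12, -6)

KL = (-6, 7, -2), KM = (2, -6, -3); a normal to α is KL × KM = (-33, -22, 22).
Using K: α has equation -33x - 22y + 22z = -33.
Foot = Q − λn with λ = (n·Q − d)/|n|² = (341 − (-33))/2057 = 2/11.
Foot = (-1, -16, -2) − (2/11)·(-33, -22, 22) = (5, -12, -6).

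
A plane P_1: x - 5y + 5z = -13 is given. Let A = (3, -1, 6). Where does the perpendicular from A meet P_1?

Foot = A − λn with λ = (n·A − d)/|n|² = (38 − (-13))/51 = 1.
Foot = (3, -1, 6) − 1·(1, -5, 5) = (2, 4, 1).

(2, 4, 1)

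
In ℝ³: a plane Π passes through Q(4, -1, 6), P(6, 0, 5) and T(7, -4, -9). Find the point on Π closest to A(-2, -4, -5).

(0, -7, -4)

QP = (2, 1, -1), QT = (3, -3, -15); a normal to Π is QP × QT = (-18, 27, -9).
Using Q: Π has equation -18x + 27y - 9z = -153.
Foot = A − λn with λ = (n·A − d)/|n|² = (-27 − (-153))/1134 = 1/9.
Foot = (-2, -4, -5) − (1/9)·(-18, 27, -9) = (0, -7, -4).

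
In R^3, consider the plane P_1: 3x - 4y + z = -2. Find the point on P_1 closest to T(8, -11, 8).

Foot = T − λn with λ = (n·T − d)/|n|² = (76 − (-2))/26 = 3.
Foot = (8, -11, 8) − 3·(3, -4, 1) = (-1, 1, 5).

(-1, 1, 5)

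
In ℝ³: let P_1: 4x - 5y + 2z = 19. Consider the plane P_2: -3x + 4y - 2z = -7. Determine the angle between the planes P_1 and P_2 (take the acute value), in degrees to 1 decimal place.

cos θ = |n₁·n₂| / (|n₁||n₂|) = |-36| / (√45 · √29).
θ = arccos(0.99655) ≈ 4.8°.

4.8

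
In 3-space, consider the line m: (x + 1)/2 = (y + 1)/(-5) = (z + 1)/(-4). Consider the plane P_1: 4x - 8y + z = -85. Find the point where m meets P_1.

(-5, 9, 7)

m has direction (2, -5, -4) through (-1, -1, -1).
Substitute r = (-1, -1, -1) + t(2, -5, -4) into the plane: 3 + 44t = -85, so t = -2.
Intersection: (-1, -1, -1) + (-2)·(2, -5, -4) = (-5, 9, 7).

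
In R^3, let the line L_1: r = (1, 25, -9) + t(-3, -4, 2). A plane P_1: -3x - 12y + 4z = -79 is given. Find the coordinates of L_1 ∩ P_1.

Substitute r = (1, 25, -9) + t(-3, -4, 2) into the plane: -339 + 65t = -79, so t = 4.
Intersection: (1, 25, -9) + 4·(-3, -4, 2) = (-11, 9, -1).

(-11, 9, -1)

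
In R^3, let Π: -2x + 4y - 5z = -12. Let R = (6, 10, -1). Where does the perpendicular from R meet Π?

(8, 6, 4)

Foot = R − λn with λ = (n·R − d)/|n|² = (33 − (-12))/45 = 1.
Foot = (6, 10, -1) − 1·(-2, 4, -5) = (8, 6, 4).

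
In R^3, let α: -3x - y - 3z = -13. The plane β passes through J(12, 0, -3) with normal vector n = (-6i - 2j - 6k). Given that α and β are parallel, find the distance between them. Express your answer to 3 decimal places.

3.212

β: n·r = n·J gives -6x - 2y - 6z = -54.
Rescale β by 1/2: -3x - y - 3z = -27. Then distance = |-13 − (-27)| / √19 ≈ 3.212.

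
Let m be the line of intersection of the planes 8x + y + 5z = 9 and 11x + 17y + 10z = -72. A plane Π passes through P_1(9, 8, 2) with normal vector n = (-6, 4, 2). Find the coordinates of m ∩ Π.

Direction of m: (8, 1, 5) × (11, 17, 10) = (-75, -25, 125).
A point on m: solving the two plane equations with x = 12 gives (12, -2, -17).
Π: n·r = n·P_1 gives -6x + 4y + 2z = -18.
Substitute r = (12, -2, -17) + t(-75, -25, 125) into the plane: -114 + 600t = -18, so t = 4/25.
Intersection: (12, -2, -17) + (4/25)·(-75, -25, 125) = (0, -6, 3).

(0, -6, 3)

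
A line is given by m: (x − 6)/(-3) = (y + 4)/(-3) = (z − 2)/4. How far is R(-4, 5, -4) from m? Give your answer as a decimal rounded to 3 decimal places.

14.284

m has direction (-3, -3, 4) through (6, -4, 2).
Taking (6, -4, 2) on m with direction v = (-3, -3, 4): w = R − (6, -4, 2) = (-10, 9, -6), and w × v = (18, 58, 57).
Distance = |w × v| / |v| = √6937 / √34 ≈ 14.284.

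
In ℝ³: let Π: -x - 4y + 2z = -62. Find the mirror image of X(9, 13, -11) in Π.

λ = (n·X − d)/|n|² = (-83 − (-62))/21 = -1.
Reflection = X − 2λn = (9, 13, -11) − (-2)·(-1, -4, 2) = (7, 5, -7).

(7, 5, -7)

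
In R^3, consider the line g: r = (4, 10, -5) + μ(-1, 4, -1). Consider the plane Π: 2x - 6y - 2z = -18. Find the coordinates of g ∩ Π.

Substitute r = (4, 10, -5) + t(-1, 4, -1) into the plane: -42 + (-24)t = -18, so t = -1.
Intersection: (4, 10, -5) + (-1)·(-1, 4, -1) = (5, 6, -4).

(5, 6, -4)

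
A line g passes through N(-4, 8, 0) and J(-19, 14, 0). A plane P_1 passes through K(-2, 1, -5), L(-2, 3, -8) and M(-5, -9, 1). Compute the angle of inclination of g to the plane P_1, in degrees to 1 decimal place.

A direction vector for g is J − N = (-15, 6, 0).
KL = (0, 2, -3), KM = (-3, -10, 6); a normal to P_1 is KL × KM = (-18, 9, 6).
Using K: P_1 has equation -18x + 9y + 6z = 15.
sin θ = |n·v| / (|n||v|) = |324| / (√441 · √261) = 0.95500.
θ ≈ 72.7°.

72.7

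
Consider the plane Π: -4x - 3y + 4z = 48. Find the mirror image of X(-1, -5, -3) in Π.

λ = (n·X − d)/|n|² = (7 − 48)/41 = -1.
Reflection = X − 2λn = (-1, -5, -3) − (-2)·(-4, -3, 4) = (-9, -11, 5).

(-9, -11, 5)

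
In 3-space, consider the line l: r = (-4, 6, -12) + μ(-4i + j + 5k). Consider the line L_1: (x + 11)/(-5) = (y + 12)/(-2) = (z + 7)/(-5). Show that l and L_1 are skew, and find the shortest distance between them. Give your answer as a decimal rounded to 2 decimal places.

17.83

L_1 has direction (-5, -2, -5) through (-11, -12, -7).
Common perpendicular direction n = (-4, 1, 5) × (-5, -2, -5) = (5, -45, 13).
With w = (-11, -12, -7) − (-4, 6, -12) = (-7, -18, 5), w · n = 840.
Since n ≠ 0 the lines are not parallel, and w · n = 840 ≠ 0 so they do not intersect; hence they are skew.
Distance = |w · n| / |n| = |840| / √2219 ≈ 17.83.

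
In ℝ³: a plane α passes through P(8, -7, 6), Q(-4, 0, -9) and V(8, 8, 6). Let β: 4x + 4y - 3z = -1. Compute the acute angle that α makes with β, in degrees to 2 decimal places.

PQ = (-12, 7, -15), PV = (0, 15, 0); a normal to α is PQ × PV = (225, 0, -180).
Using P: α has equation 225x - 180z = 720.
cos θ = |n₁·n₂| / (|n₁||n₂|) = |1440| / (√83025 · √41).
θ = arccos(0.78049) ≈ 38.69°.

38.69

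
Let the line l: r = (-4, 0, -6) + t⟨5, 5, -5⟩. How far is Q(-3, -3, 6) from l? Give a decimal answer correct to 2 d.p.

Taking (-4, 0, -6) on l with direction v = (5, 5, -5): w = Q − (-4, 0, -6) = (1, -3, 12), and w × v = (-45, 65, 20).
Distance = |w × v| / |v| = √6650 / √75 ≈ 9.42.

9.42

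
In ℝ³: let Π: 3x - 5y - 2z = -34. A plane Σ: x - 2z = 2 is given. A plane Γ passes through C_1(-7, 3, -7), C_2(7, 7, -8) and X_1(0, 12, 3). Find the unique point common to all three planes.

C_1C_2 = (14, 4, -1), C_1X_1 = (7, 9, 10); a normal to Γ is C_1C_2 × C_1X_1 = (49, -147, 98).
Using C_1: Γ has equation 49x - 147y + 98z = -1470.
Solving the 3×3 linear system 3x - 5y - 2z = -34, x - 2z = 2, 49x - 147y + 98z = -1470 (e.g. by elimination or Cramer's rule, determinant = 392) gives (-8, 4, -5).

(-8, 4, -5)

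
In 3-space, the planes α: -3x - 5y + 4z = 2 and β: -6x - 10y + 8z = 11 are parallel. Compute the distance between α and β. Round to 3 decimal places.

0.495

Rescale β by 1/2: -3x - 5y + 4z = 11/2. Then distance = |2 − (11/2)| / √50 ≈ 0.495.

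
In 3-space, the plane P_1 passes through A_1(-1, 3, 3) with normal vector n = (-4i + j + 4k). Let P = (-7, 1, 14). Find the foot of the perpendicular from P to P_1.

(1, -1, 6)

P_1: n·r = n·A_1 gives -4x + y + 4z = 19.
Foot = P − λn with λ = (n·P − d)/|n|² = (85 − 19)/33 = 2.
Foot = (-7, 1, 14) − 2·(-4, 1, 4) = (1, -1, 6).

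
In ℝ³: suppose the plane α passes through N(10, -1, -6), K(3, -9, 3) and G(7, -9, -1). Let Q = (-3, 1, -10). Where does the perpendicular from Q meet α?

(5, 3, -2)

NK = (-7, -8, 9), NG = (-3, -8, 5); a normal to α is NK × NG = (32, 8, 32).
Using N: α has equation 32x + 8y + 32z = 120.
Foot = Q − λn with λ = (n·Q − d)/|n|² = (-408 − 120)/2112 = -1/4.
Foot = (-3, 1, -10) − (-1/4)·(32, 8, 32) = (5, 3, -2).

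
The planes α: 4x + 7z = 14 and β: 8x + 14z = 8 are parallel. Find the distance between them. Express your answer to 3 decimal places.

1.240

Rescale β by 1/2: 4x + 7z = 4. Then distance = |14 − 4| / √65 ≈ 1.240.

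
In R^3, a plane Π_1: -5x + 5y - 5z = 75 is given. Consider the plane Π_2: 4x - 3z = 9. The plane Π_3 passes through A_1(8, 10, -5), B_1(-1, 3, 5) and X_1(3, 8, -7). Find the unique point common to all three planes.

A_1B_1 = (-9, -7, 10), A_1X_1 = (-5, -2, -2); a normal to Π_3 is A_1B_1 × A_1X_1 = (34, -68, -17).
Using A_1: Π_3 has equation 34x - 68y - 17z = -323.
Solving the 3×3 linear system -5x + 5y - 5z = 75, 4x - 3z = 9, 34x - 68y - 17z = -323 (e.g. by elimination or Cramer's rule, determinant = 2210) gives (-3, 5, -7).

(-3, 5, -7)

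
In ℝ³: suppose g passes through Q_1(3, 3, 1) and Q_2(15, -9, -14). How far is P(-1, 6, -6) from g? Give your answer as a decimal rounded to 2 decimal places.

A direction vector for g is Q_2 − Q_1 = (12, -12, -15).
Taking (3, 3, 1) on g with direction v = (12, -12, -15): w = P − (3, 3, 1) = (-4, 3, -7), and w × v = (-129, -144, 12).
Distance = |w × v| / |v| = √37521 / √513 ≈ 8.55.

8.55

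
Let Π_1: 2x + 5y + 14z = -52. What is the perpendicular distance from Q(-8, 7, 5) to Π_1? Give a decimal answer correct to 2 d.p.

n·Q − d = (2)·(-8) + (5)·(7) + (14)·(5) − (-52) = 141; |n| = √225.
Distance = |141| / √225 = 141/√225 ≈ 9.40.

9.40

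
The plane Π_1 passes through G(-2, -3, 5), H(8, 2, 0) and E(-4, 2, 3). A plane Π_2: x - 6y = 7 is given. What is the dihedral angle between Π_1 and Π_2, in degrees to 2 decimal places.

66.76

GH = (10, 5, -5), GE = (-2, 5, -2); a normal to Π_1 is GH × GE = (15, 30, 60).
Using G: Π_1 has equation 15x + 30y + 60z = 180.
cos θ = |n₁·n₂| / (|n₁||n₂|) = |-165| / (√4725 · √37).
θ = arccos(0.39462) ≈ 66.76°.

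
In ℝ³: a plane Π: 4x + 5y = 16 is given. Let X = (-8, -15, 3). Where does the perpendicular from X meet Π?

Foot = X − λn with λ = (n·X − d)/|n|² = (-107 − 16)/41 = -3.
Foot = (-8, -15, 3) − (-3)·(4, 5, 0) = (4, 0, 3).

(4, 0, 3)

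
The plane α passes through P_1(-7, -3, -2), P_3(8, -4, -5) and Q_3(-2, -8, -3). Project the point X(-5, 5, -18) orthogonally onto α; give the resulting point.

P_1P_3 = (15, -1, -3), P_1Q_3 = (5, -5, -1); a normal to α is P_1P_3 × P_1Q_3 = (-14, 0, -70).
Using P_1: α has equation -14x - 70z = 238.
Foot = X − λn with λ = (n·X − d)/|n|² = (1330 − 238)/5096 = 3/14.
Foot = (-5, 5, -18) − (3/14)·(-14, 0, -70) = (-2, 5, -3).

(-2, 5, -3)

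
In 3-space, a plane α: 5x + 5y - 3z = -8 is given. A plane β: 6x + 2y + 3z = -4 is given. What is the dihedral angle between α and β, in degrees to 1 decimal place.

cos θ = |n₁·n₂| / (|n₁||n₂|) = |31| / (√59 · √49).
θ = arccos(0.57655) ≈ 54.8°.

54.8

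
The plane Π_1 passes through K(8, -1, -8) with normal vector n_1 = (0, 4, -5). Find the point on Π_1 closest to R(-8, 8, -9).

Π_1: n_1·r = n_1·K gives 4y - 5z = 36.
Foot = R − λn with λ = (n·R − d)/|n|² = (77 − 36)/41 = 1.
Foot = (-8, 8, -9) − 1·(0, 4, -5) = (-8, 4, -4).

(-8, 4, -4)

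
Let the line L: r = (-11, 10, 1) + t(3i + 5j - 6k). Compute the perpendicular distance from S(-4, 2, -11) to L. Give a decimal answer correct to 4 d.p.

Taking (-11, 10, 1) on L with direction v = (3, 5, -6): w = S − (-11, 10, 1) = (7, -8, -12), and w × v = (108, 6, 59).
Distance = |w × v| / |v| = √15181 / √70 ≈ 14.7266.

14.7266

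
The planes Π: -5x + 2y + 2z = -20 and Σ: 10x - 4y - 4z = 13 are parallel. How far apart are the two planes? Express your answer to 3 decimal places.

2.350

Rescale Σ by 1/(-2): -5x + 2y + 2z = -13/2. Then distance = |-20 − (-13/2)| / √33 ≈ 2.350.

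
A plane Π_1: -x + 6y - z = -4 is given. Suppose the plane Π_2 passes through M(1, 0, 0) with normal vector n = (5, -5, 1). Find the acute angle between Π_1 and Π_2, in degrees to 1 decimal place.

35.1

Π_2: n·r = n·M gives 5x - 5y + z = 5.
cos θ = |n₁·n₂| / (|n₁||n₂|) = |-36| / (√38 · √51).
θ = arccos(0.81776) ≈ 35.1°.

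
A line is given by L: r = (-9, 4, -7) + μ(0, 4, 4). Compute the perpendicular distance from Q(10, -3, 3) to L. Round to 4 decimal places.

Taking (-9, 4, -7) on L with direction v = (0, 4, 4): w = Q − (-9, 4, -7) = (19, -7, 10), and w × v = (-68, -76, 76).
Distance = |w × v| / |v| = √16176 / √32 ≈ 22.4833.

22.4833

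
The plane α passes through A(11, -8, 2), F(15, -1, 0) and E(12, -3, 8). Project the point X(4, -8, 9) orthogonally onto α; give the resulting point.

AF = (4, 7, -2), AE = (1, 5, 6); a normal to α is AF × AE = (52, -26, 13).
Using A: α has equation 52x - 26y + 13z = 806.
Foot = X − λn with λ = (n·X − d)/|n|² = (533 − 806)/3549 = -1/13.
Foot = (4, -8, 9) − (-1/13)·(52, -26, 13) = (8, -10, 10).

(8, -10, 10)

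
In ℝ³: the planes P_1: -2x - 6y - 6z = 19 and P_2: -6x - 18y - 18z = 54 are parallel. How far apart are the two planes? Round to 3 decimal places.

Rescale P_2 by 1/3: -2x - 6y - 6z = 18. Then distance = |19 − 18| / √76 ≈ 0.115.

0.115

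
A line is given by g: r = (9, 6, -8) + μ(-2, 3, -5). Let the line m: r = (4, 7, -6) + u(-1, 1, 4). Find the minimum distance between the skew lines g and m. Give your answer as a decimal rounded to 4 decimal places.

3.2673

Common perpendicular direction n = (-2, 3, -5) × (-1, 1, 4) = (17, 13, 1).
With w = (4, 7, -6) − (9, 6, -8) = (-5, 1, 2), w · n = -70.
Distance = |w · n| / |n| = |-70| / √459 ≈ 3.2673.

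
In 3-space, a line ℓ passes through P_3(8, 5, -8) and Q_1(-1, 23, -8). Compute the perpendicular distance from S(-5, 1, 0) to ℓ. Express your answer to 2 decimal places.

A direction vector for ℓ is Q_1 − P_3 = (-9, 18, 0).
Taking (8, 5, -8) on ℓ with direction v = (-9, 18, 0): w = S − (8, 5, -8) = (-13, -4, 8), and w × v = (-144, -72, -270).
Distance = |w × v| / |v| = √98820 / √405 ≈ 15.62.

15.62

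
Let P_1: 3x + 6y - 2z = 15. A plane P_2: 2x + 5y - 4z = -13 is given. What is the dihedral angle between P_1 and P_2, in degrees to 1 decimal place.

cos θ = |n₁·n₂| / (|n₁||n₂|) = |44| / (√49 · √45).
θ = arccos(0.93702) ≈ 20.4°.

20.4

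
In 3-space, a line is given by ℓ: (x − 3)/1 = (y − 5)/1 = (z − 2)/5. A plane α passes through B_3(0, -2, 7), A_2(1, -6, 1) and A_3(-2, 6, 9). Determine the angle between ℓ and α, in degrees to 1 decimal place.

ℓ has direction (1, 1, 5) through (3, 5, 2).
B_3A_2 = (1, -4, -6), B_3A_3 = (-2, 8, 2); a normal to α is B_3A_2 × B_3A_3 = (40, 10, 0).
Using B_3: α has equation 40x + 10y = -20.
sin θ = |n·v| / (|n||v|) = |50| / (√1700 · √27) = 0.23338.
θ ≈ 13.5°.

13.5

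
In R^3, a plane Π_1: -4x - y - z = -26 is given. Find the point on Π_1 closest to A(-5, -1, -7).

Foot = A − λn with λ = (n·A − d)/|n|² = (28 − (-26))/18 = 3.
Foot = (-5, -1, -7) − 3·(-4, -1, -1) = (7, 2, -4).

(7, 2, -4)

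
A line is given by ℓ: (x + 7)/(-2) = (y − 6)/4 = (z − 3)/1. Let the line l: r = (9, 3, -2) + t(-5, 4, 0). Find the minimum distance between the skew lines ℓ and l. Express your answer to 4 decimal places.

ℓ has direction (-2, 4, 1) through (-7, 6, 3).
Common perpendicular direction n = (-2, 4, 1) × (-5, 4, 0) = (-4, -5, 12).
With w = (9, 3, -2) − (-7, 6, 3) = (16, -3, -5), w · n = -109.
Distance = |w · n| / |n| = |-109| / √185 ≈ 8.0138.

8.0138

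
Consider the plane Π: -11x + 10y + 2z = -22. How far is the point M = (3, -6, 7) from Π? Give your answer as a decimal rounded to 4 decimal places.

n·M − d = (-11)·(3) + (10)·(-6) + (2)·(7) − (-22) = -57; |n| = √225.
Distance = |-57| / √225 = 57/√225 ≈ 3.8000.

3.8000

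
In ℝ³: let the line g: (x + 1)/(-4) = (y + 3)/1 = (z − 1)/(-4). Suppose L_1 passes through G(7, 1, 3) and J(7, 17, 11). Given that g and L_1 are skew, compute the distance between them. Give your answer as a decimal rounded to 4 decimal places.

5.6744

g has direction (-4, 1, -4) through (-1, -3, 1).
A direction vector for L_1 is J − G = (0, 16, 8).
Common perpendicular direction n = (-4, 1, -4) × (0, 16, 8) = (72, 32, -64).
With w = (7, 1, 3) − (-1, -3, 1) = (8, 4, 2), w · n = 576.
Distance = |w · n| / |n| = |576| / √10304 ≈ 5.6744.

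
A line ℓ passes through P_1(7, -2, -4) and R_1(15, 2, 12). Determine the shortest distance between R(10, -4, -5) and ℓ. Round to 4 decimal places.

3.7417

A direction vector for ℓ is R_1 − P_1 = (8, 4, 16).
Taking (7, -2, -4) on ℓ with direction v = (8, 4, 16): w = R − (7, -2, -4) = (3, -2, -1), and w × v = (-28, -56, 28).
Distance = |w × v| / |v| = √4704 / √336 ≈ 3.7417.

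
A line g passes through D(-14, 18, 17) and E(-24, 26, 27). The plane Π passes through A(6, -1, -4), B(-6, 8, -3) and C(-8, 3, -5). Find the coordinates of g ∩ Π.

(6, 2, -3)

A direction vector for g is E − D = (-10, 8, 10).
AB = (-12, 9, 1), AC = (-14, 4, -1); a normal to Π is AB × AC = (-13, -26, 78).
Using A: Π has equation -13x - 26y + 78z = -364.
Substitute r = (-14, 18, 17) + t(-10, 8, 10) into the plane: 1040 + 702t = -364, so t = -2.
Intersection: (-14, 18, 17) + (-2)·(-10, 8, 10) = (6, 2, -3).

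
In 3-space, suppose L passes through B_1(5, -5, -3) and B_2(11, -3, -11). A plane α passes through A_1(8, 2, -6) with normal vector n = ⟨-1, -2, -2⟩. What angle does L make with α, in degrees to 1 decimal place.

11.3

A direction vector for L is B_2 − B_1 = (6, 2, -8).
α: n·r = n·A_1 gives -x - 2y - 2z = 0.
sin θ = |n·v| / (|n||v|) = |6| / (√9 · √104) = 0.19612.
θ ≈ 11.3°.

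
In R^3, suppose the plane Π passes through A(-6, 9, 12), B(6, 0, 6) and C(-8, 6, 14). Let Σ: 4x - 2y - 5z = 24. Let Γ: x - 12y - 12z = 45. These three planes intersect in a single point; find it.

AB = (12, -9, -6), AC = (-2, -3, 2); a normal to Π is AB × AC = (-36, -12, -54).
Using A: Π has equation -36x - 12y - 54z = -540.
Solving the 3×3 linear system -36x - 12y - 54z = -540, 4x - 2y - 5z = 24, x - 12y - 12z = 45 (e.g. by elimination or Cramer's rule, determinant = 3264) gives (9, -9, 6).

(9, -9, 6)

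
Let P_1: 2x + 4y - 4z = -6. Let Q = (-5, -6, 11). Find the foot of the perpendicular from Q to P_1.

(-1, 2, 3)

Foot = Q − λn with λ = (n·Q − d)/|n|² = (-78 − (-6))/36 = -2.
Foot = (-5, -6, 11) − (-2)·(2, 4, -4) = (-1, 2, 3).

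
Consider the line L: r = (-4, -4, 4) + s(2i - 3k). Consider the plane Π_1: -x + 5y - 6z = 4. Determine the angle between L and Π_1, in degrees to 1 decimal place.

sin θ = |n·v| / (|n||v|) = |16| / (√62 · √13) = 0.56358.
θ ≈ 34.3°.

34.3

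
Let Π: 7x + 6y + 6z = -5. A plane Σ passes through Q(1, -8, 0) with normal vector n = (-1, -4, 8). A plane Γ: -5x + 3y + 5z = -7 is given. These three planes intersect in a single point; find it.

(1, -4, 2)

Σ: n·r = n·Q gives -x - 4y + 8z = 31.
Solving the 3×3 linear system 7x + 6y + 6z = -5, -x - 4y + 8z = 31, -5x + 3y + 5z = -7 (e.g. by elimination or Cramer's rule, determinant = -656) gives (1, -4, 2).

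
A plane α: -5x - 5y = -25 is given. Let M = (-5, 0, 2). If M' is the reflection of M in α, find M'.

(5, 10, 2)

λ = (n·M − d)/|n|² = (25 − (-25))/50 = 1.
Reflection = M − 2λn = (-5, 0, 2) − 2·(-5, -5, 0) = (5, 10, 2).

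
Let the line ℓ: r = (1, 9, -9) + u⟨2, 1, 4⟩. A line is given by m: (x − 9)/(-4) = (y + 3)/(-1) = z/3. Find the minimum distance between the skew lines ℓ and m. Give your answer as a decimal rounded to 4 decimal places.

14.5858

m has direction (-4, -1, 3) through (9, -3, 0).
Common perpendicular direction n = (2, 1, 4) × (-4, -1, 3) = (7, -22, 2).
With w = (9, -3, 0) − (1, 9, -9) = (8, -12, 9), w · n = 338.
Distance = |w · n| / |n| = |338| / √537 ≈ 14.5858.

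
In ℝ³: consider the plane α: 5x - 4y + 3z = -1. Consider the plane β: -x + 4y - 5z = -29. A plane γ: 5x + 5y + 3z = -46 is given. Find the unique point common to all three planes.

(-6, -5, 3)

Solving the 3×3 linear system 5x - 4y + 3z = -1, -x + 4y - 5z = -29, 5x + 5y + 3z = -46 (e.g. by elimination or Cramer's rule, determinant = 198) gives (-6, -5, 3).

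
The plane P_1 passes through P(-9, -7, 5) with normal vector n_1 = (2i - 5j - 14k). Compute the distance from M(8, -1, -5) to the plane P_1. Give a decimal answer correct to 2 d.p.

P_1: n_1·r = n_1·P gives 2x - 5y - 14z = -53.
n·M − d = (2)·(8) + (-5)·(-1) + (-14)·(-5) − (-53) = 144; |n| = √225.
Distance = |144| / √225 = 144/√225 ≈ 9.60.

9.60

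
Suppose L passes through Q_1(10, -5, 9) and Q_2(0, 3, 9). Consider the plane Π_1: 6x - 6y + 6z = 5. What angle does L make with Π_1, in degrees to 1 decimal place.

54.2

A direction vector for L is Q_2 − Q_1 = (-10, 8, 0).
sin θ = |n·v| / (|n||v|) = |-108| / (√108 · √164) = 0.81150.
θ ≈ 54.2°.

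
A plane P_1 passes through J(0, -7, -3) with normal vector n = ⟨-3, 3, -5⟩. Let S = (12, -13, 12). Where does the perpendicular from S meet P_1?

P_1: n·r = n·J gives -3x + 3y - 5z = -6.
Foot = S − λn with λ = (n·S − d)/|n|² = (-135 − (-6))/43 = -3.
Foot = (12, -13, 12) − (-3)·(-3, 3, -5) = (3, -4, -3).

(3, -4, -3)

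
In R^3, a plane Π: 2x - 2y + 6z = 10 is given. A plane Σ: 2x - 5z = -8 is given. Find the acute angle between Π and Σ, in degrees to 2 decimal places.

43.29

cos θ = |n₁·n₂| / (|n₁||n₂|) = |-26| / (√44 · √29).
θ = arccos(0.72786) ≈ 43.29°.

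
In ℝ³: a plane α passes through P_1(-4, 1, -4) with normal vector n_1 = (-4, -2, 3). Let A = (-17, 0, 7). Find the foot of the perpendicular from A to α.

(-5, 6, -2)

α: n_1·r = n_1·P_1 gives -4x - 2y + 3z = 2.
Foot = A − λn with λ = (n·A − d)/|n|² = (89 − 2)/29 = 3.
Foot = (-17, 0, 7) − 3·(-4, -2, 3) = (-5, 6, -2).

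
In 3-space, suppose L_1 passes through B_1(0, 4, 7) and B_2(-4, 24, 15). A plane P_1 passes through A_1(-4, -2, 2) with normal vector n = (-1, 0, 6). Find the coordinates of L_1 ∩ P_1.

(2, -6, 3)

A direction vector for L_1 is B_2 − B_1 = (-4, 20, 8).
P_1: n·r = n·A_1 gives -x + 6z = 16.
Substitute r = (0, 4, 7) + t(-4, 20, 8) into the plane: 42 + 52t = 16, so t = -1/2.
Intersection: (0, 4, 7) + (-1/2)·(-4, 20, 8) = (2, -6, 3).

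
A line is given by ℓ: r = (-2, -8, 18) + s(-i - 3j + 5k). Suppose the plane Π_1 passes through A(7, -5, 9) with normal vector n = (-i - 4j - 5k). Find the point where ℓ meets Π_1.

Π_1: n·r = n·A gives -x - 4y - 5z = -32.
Substitute r = (-2, -8, 18) + t(-1, -3, 5) into the plane: -56 + (-12)t = -32, so t = -2.
Intersection: (-2, -8, 18) + (-2)·(-1, -3, 5) = (0, -2, 8).

(0, -2, 8)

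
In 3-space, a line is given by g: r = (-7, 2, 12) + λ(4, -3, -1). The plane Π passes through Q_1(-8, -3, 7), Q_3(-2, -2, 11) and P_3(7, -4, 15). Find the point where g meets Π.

(-3, -1, 11)

Q_1Q_3 = (6, 1, 4), Q_1P_3 = (15, -1, 8); a normal to Π is Q_1Q_3 × Q_1P_3 = (12, 12, -21).
Using Q_1: Π has equation 12x + 12y - 21z = -279.
Substitute r = (-7, 2, 12) + t(4, -3, -1) into the plane: -312 + 33t = -279, so t = 1.
Intersection: (-7, 2, 12) + 1·(4, -3, -1) = (-3, -1, 11).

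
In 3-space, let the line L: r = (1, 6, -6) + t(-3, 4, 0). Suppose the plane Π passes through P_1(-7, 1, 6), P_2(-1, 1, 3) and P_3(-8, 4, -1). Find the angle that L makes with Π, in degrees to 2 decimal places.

38.37

P_1P_2 = (6, 0, -3), P_1P_3 = (-1, 3, -7); a normal to Π is P_1P_2 × P_1P_3 = (9, 45, 18).
Using P_1: Π has equation 9x + 45y + 18z = 90.
sin θ = |n·v| / (|n||v|) = |153| / (√2430 · √25) = 0.62075.
θ ≈ 38.37°.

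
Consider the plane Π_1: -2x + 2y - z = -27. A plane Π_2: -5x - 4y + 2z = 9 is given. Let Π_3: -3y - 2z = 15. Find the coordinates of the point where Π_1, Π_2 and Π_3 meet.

(5, -7, 3)

Solving the 3×3 linear system -2x + 2y - z = -27, -5x - 4y + 2z = 9, -3y - 2z = 15 (e.g. by elimination or Cramer's rule, determinant = -63) gives (5, -7, 3).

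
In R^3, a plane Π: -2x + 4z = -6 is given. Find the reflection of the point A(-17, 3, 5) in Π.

(-5, 3, -19)

λ = (n·A − d)/|n|² = (54 − (-6))/20 = 3.
Reflection = A − 2λn = (-17, 3, 5) − 6·(-2, 0, 4) = (-5, 3, -19).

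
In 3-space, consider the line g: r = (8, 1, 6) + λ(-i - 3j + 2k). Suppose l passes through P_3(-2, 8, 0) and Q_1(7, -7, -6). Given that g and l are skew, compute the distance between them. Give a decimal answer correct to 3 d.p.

9.985

A direction vector for l is Q_1 − P_3 = (9, -15, -6).
Common perpendicular direction n = (-1, -3, 2) × (9, -15, -6) = (48, 12, 42).
With w = (-2, 8, 0) − (8, 1, 6) = (-10, 7, -6), w · n = -648.
Distance = |w · n| / |n| = |-648| / √4212 ≈ 9.985.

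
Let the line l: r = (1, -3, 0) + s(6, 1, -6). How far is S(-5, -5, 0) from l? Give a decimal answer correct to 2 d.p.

Taking (1, -3, 0) on l with direction v = (6, 1, -6): w = S − (1, -3, 0) = (-6, -2, 0), and w × v = (12, -36, 6).
Distance = |w × v| / |v| = √1476 / √73 ≈ 4.50.

4.50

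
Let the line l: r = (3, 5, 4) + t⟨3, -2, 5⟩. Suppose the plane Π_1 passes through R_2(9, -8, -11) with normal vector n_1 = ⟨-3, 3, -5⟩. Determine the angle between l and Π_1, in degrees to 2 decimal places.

Π_1: n_1·r = n_1·R_2 gives -3x + 3y - 5z = 4.
sin θ = |n·v| / (|n||v|) = |-40| / (√43 · √38) = 0.98954.
θ ≈ 81.71°.

81.71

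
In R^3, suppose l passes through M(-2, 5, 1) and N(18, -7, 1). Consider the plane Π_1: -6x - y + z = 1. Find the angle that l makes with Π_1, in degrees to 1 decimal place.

A direction vector for l is N − M = (20, -12, 0).
sin θ = |n·v| / (|n||v|) = |-108| / (√38 · √544) = 0.75116.
θ ≈ 48.7°.

48.7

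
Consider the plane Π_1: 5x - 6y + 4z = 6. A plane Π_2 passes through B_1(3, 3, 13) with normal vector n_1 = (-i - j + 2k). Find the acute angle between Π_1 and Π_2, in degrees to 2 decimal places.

65.25

Π_2: n_1·r = n_1·B_1 gives -x - y + 2z = 20.
cos θ = |n₁·n₂| / (|n₁||n₂|) = |9| / (√77 · √6).
θ = arccos(0.41872) ≈ 65.25°.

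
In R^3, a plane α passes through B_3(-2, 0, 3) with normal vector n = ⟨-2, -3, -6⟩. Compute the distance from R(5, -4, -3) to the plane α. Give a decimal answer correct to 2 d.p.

α: n·r = n·B_3 gives -2x - 3y - 6z = -14.
n·R − d = (-2)·(5) + (-3)·(-4) + (-6)·(-3) − (-14) = 34; |n| = √49.
Distance = |34| / √49 = 34/√49 ≈ 4.86.

4.86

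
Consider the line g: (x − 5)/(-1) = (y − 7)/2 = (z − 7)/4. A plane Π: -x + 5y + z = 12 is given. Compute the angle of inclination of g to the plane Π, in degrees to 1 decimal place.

g has direction (-1, 2, 4) through (5, 7, 7).
sin θ = |n·v| / (|n||v|) = |15| / (√27 · √21) = 0.62994.
θ ≈ 39.0°.

39.0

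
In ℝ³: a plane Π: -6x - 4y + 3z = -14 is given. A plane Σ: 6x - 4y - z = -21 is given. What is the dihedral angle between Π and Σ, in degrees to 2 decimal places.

66.14

cos θ = |n₁·n₂| / (|n₁||n₂|) = |-23| / (√61 · √53).
θ = arccos(0.40451) ≈ 66.14°.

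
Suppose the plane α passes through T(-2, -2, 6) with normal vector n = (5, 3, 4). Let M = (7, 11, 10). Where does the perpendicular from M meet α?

α: n·r = n·T gives 5x + 3y + 4z = 8.
Foot = M − λn with λ = (n·M − d)/|n|² = (108 − 8)/50 = 2.
Foot = (7, 11, 10) − 2·(5, 3, 4) = (-3, 5, 2).

(-3, 5, 2)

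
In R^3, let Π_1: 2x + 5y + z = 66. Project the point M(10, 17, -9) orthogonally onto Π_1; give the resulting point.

Foot = M − λn with λ = (n·M − d)/|n|² = (96 − 66)/30 = 1.
Foot = (10, 17, -9) − 1·(2, 5, 1) = (8, 12, -10).

(8, 12, -10)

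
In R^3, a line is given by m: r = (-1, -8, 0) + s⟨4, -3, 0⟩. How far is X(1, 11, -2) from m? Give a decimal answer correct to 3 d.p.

Taking (-1, -8, 0) on m with direction v = (4, -3, 0): w = X − (-1, -8, 0) = (2, 19, -2), and w × v = (-6, -8, -82).
Distance = |w × v| / |v| = √6824 / √25 ≈ 16.522.

16.522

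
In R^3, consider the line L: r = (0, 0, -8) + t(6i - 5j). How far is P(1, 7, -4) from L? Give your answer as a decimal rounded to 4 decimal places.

Taking (0, 0, -8) on L with direction v = (6, -5, 0): w = P − (0, 0, -8) = (1, 7, 4), and w × v = (20, 24, -47).
Distance = |w × v| / |v| = √3185 / √61 ≈ 7.2259.

7.2259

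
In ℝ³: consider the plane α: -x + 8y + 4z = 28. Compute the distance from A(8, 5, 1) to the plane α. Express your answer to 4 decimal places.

0.8889

n·A − d = (-1)·(8) + (8)·(5) + (4)·(1) − 28 = 8; |n| = √81.
Distance = |8| / √81 = 8/√81 ≈ 0.8889.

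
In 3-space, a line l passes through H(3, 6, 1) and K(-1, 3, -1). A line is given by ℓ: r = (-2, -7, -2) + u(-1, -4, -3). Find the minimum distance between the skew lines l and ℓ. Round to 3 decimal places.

5.234

A direction vector for l is K − H = (-4, -3, -2).
Common perpendicular direction n = (-4, -3, -2) × (-1, -4, -3) = (1, -10, 13).
With w = (-2, -7, -2) − (3, 6, 1) = (-5, -13, -3), w · n = 86.
Distance = |w · n| / |n| = |86| / √270 ≈ 5.234.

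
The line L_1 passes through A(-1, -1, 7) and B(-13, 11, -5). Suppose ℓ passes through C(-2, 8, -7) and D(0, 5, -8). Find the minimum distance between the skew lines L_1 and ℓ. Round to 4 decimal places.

A direction vector for L_1 is B − A = (-12, 12, -12).
A direction vector for ℓ is D − C = (2, -3, -1).
Common perpendicular direction n = (-12, 12, -12) × (2, -3, -1) = (-48, -36, 12).
With w = (-2, 8, -7) − (-1, -1, 7) = (-1, 9, -14), w · n = -444.
Distance = |w · n| / |n| = |-444| / √3744 ≈ 7.2563.

7.2563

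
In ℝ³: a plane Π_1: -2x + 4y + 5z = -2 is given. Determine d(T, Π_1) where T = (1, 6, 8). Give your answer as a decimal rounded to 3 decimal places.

9.541

n·T − d = (-2)·(1) + (4)·(6) + (5)·(8) − (-2) = 64; |n| = √45.
Distance = |64| / √45 = 64/√45 ≈ 9.541.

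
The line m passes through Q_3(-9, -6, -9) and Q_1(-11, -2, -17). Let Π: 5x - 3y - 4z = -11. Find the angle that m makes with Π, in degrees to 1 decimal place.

A direction vector for m is Q_1 − Q_3 = (-2, 4, -8).
sin θ = |n·v| / (|n||v|) = |10| / (√50 · √84) = 0.15430.
θ ≈ 8.9°.

8.9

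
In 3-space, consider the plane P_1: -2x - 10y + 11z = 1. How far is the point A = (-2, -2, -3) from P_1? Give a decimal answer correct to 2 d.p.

0.67

n·A − d = (-2)·(-2) + (-10)·(-2) + (11)·(-3) − 1 = -10; |n| = √225.
Distance = |-10| / √225 = 10/√225 ≈ 0.67.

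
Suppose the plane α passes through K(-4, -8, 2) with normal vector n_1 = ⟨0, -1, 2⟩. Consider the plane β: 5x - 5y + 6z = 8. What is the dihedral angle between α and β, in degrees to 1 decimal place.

34.9

α: n_1·r = n_1·K gives -y + 2z = 12.
cos θ = |n₁·n₂| / (|n₁||n₂|) = |17| / (√5 · √86).
θ = arccos(0.81981) ≈ 34.9°.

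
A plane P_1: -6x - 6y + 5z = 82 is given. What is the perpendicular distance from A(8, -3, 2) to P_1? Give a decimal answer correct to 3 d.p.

10.357

n·A − d = (-6)·(8) + (-6)·(-3) + (5)·(2) − 82 = -102; |n| = √97.
Distance = |-102| / √97 = 102/√97 ≈ 10.357.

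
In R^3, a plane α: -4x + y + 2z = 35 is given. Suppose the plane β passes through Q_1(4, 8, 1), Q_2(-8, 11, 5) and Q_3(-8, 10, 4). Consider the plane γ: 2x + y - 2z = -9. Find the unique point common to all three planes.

Q_1Q_2 = (-12, 3, 4), Q_1Q_3 = (-12, 2, 3); a normal to β is Q_1Q_2 × Q_1Q_3 = (1, -12, 12).
Using Q_1: β has equation x - 12y + 12z = -80.
Solving the 3×3 linear system -4x + y + 2z = 35, x - 12y + 12z = -80, 2x + y - 2z = -9 (e.g. by elimination or Cramer's rule, determinant = 28) gives (-8, 5, -1).

(-8, 5, -1)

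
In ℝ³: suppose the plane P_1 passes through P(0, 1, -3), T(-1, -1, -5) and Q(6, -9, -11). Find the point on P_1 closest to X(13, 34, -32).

PT = (-1, -2, -2), PQ = (6, -10, -8); a normal to P_1 is PT × PQ = (-4, -20, 22).
Using P: P_1 has equation -4x - 20y + 22z = -86.
Foot = X − λn with λ = (n·X − d)/|n|² = (-1436 − (-86))/900 = -3/2.
Foot = (13, 34, -32) − (-3/2)·(-4, -20, 22) = (7, 4, 1).

(7, 4, 1)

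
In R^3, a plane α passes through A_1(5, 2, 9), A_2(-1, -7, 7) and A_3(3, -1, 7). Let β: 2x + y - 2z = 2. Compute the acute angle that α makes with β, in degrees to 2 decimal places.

A_1A_2 = (-6, -9, -2), A_1A_3 = (-2, -3, -2); a normal to α is A_1A_2 × A_1A_3 = (12, -8, 0).
Using A_1: α has equation 12x - 8y = 44.
cos θ = |n₁·n₂| / (|n₁||n₂|) = |16| / (√208 · √9).
θ = arccos(0.36980) ≈ 68.30°.

68.30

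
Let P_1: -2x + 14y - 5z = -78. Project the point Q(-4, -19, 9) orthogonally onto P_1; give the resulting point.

Foot = Q − λn with λ = (n·Q − d)/|n|² = (-303 − (-78))/225 = -1.
Foot = (-4, -19, 9) − (-1)·(-2, 14, -5) = (-6, -5, 4).

(-6, -5, 4)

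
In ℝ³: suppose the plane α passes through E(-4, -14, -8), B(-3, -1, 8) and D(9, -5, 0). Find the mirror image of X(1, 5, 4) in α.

EB = (1, 13, 16), ED = (13, 9, 8); a normal to α is EB × ED = (-40, 200, -160).
Using E: α has equation -40x + 200y - 160z = -1360.
λ = (n·X − d)/|n|² = (320 − (-1360))/67200 = 1/40.
Reflection = X − 2λn = (1, 5, 4) − (1/20)·(-40, 200, -160) = (3, -5, 12).

(3, -5, 12)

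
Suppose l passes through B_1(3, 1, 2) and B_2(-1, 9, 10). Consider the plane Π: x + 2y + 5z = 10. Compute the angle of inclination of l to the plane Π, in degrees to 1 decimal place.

52.3

A direction vector for l is B_2 − B_1 = (-4, 8, 8).
sin θ = |n·v| / (|n||v|) = |52| / (√30 · √144) = 0.79115.
θ ≈ 52.3°.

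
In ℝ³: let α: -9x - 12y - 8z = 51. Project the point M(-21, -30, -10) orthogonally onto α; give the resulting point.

Foot = M − λn with λ = (n·M − d)/|n|² = (629 − 51)/289 = 2.
Foot = (-21, -30, -10) − 2·(-9, -12, -8) = (-3, -6, 6).

(-3, -6, 6)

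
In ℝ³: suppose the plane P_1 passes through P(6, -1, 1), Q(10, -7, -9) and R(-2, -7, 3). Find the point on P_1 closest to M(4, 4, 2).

PQ = (4, -6, -10), PR = (-8, -6, 2); a normal to P_1 is PQ × PR = (-72, 72, -72).
Using P: P_1 has equation -72x + 72y - 72z = -576.
Foot = M − λn with λ = (n·M − d)/|n|² = (-144 − (-576))/15552 = 1/36.
Foot = (4, 4, 2) − (1/36)·(-72, 72, -72) = (6, 2, 4).

(6, 2, 4)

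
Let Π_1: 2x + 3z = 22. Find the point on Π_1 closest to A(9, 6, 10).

(5, 6, 4)

Foot = A − λn with λ = (n·A − d)/|n|² = (48 − 22)/13 = 2.
Foot = (9, 6, 10) − 2·(2, 0, 3) = (5, 6, 4).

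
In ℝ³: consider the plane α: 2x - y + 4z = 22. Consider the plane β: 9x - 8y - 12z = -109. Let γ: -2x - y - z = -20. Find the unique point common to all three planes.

(3, 8, 6)

Solving the 3×3 linear system 2x - y + 4z = 22, 9x - 8y - 12z = -109, -2x - y - z = -20 (e.g. by elimination or Cramer's rule, determinant = -141) gives (3, 8, 6).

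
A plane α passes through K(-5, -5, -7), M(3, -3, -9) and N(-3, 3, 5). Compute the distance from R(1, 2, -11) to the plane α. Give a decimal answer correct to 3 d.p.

KM = (8, 2, -2), KN = (2, 8, 12); a normal to α is KM × KN = (40, -100, 60).
Using K: α has equation 40x - 100y + 60z = -120.
n·R − d = (40)·(1) + (-100)·(2) + (60)·(-11) − (-120) = -700; |n| = √15200.
Distance = |-700| / √15200 = 700/√15200 ≈ 5.678.

5.678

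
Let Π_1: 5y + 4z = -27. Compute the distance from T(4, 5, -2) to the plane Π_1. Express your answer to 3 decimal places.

6.872

n·T − d = (0)·(4) + (5)·(5) + (4)·(-2) − (-27) = 44; |n| = √41.
Distance = |44| / √41 = 44/√41 ≈ 6.872.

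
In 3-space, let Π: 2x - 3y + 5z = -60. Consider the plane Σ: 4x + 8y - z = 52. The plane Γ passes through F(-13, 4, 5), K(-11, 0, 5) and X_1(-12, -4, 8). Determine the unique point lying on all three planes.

(-1, 6, -8)

FK = (2, -4, 0), FX_1 = (1, -8, 3); a normal to Γ is FK × FX_1 = (-12, -6, -12).
Using F: Γ has equation -12x - 6y - 12z = 72.
Solving the 3×3 linear system 2x - 3y + 5z = -60, 4x + 8y - z = 52, -12x - 6y - 12z = 72 (e.g. by elimination or Cramer's rule, determinant = -24) gives (-1, 6, -8).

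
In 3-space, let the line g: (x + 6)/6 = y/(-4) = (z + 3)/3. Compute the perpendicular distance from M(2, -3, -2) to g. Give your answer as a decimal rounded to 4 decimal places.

g has direction (6, -4, 3) through (-6, 0, -3).
Taking (-6, 0, -3) on g with direction v = (6, -4, 3): w = M − (-6, 0, -3) = (8, -3, 1), and w × v = (-5, -18, -14).
Distance = |w × v| / |v| = √545 / √61 ≈ 2.9891.

2.9891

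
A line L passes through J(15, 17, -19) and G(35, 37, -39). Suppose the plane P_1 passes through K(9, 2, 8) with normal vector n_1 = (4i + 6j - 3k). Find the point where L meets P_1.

A direction vector for L is G − J = (20, 20, -20).
P_1: n_1·r = n_1·K gives 4x + 6y - 3z = 24.
Substitute r = (15, 17, -19) + t(20, 20, -20) into the plane: 219 + 260t = 24, so t = -3/4.
Intersection: (15, 17, -19) + (-3/4)·(20, 20, -20) = (0, 2, -4).

(0, 2, -4)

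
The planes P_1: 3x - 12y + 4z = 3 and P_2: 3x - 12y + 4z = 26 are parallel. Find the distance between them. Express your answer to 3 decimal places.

Same normal n = (3, -12, 4) with |n| = √169; distance = |3 − 26| / |n| = 23/√169 ≈ 1.769.

1.769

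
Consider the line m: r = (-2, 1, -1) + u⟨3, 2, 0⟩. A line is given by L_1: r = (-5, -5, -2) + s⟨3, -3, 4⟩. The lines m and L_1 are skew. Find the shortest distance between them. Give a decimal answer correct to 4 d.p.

3.0276

Common perpendicular direction n = (3, 2, 0) × (3, -3, 4) = (8, -12, -15).
With w = (-5, -5, -2) − (-2, 1, -1) = (-3, -6, -1), w · n = 63.
Distance = |w · n| / |n| = |63| / √433 ≈ 3.0276.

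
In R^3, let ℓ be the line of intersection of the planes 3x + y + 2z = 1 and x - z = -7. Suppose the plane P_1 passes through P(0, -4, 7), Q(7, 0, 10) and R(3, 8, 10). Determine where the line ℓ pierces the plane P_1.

(-1, -8, 6)

Direction of ℓ: (3, 1, 2) × (1, 0, -1) = (-1, 5, -1).
A point on ℓ: solving the two plane equations with x = -5 gives (-5, 12, 2).
PQ = (7, 4, 3), PR = (3, 12, 3); a normal to P_1 is PQ × PR = (-24, -12, 72).
Using P: P_1 has equation -24x - 12y + 72z = 552.
Substitute r = (-5, 12, 2) + t(-1, 5, -1) into the plane: 120 + (-108)t = 552, so t = -4.
Intersection: (-5, 12, 2) + (-4)·(-1, 5, -1) = (-1, -8, 6).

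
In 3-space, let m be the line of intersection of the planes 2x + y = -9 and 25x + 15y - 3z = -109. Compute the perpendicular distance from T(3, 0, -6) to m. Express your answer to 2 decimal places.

Direction of m: (2, 1, 0) × (25, 15, -3) = (-3, 6, 5).
A point on m: solving the two plane equations with x = -4 gives (-4, -1, -2).
Taking (-4, -1, -2) on m with direction v = (-3, 6, 5): w = T − (-4, -1, -2) = (7, 1, -4), and w × v = (29, -23, 45).
Distance = |w × v| / |v| = √3395 / √70 ≈ 6.96.

6.96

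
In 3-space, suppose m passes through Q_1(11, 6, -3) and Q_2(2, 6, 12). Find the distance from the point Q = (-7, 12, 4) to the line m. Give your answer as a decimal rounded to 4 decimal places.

13.2676

A direction vector for m is Q_2 − Q_1 = (-9, 0, 15).
Taking (11, 6, -3) on m with direction v = (-9, 0, 15): w = Q − (11, 6, -3) = (-18, 6, 7), and w × v = (90, 207, 54).
Distance = |w × v| / |v| = √53865 / √306 ≈ 13.2676.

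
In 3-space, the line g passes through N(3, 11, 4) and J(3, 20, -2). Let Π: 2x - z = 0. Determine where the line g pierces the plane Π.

(3, 8, 6)

A direction vector for g is J − N = (0, 9, -6).
Substitute r = (3, 11, 4) + t(0, 9, -6) into the plane: 2 + 6t = 0, so t = -1/3.
Intersection: (3, 11, 4) + (-1/3)·(0, 9, -6) = (3, 8, 6).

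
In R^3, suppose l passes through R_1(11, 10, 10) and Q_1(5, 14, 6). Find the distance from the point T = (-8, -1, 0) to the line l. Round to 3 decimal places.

20.101

A direction vector for l is Q_1 − R_1 = (-6, 4, -4).
Taking (11, 10, 10) on l with direction v = (-6, 4, -4): w = T − (11, 10, 10) = (-19, -11, -10), and w × v = (84, -16, -142).
Distance = |w × v| / |v| = √27476 / √68 ≈ 20.101.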